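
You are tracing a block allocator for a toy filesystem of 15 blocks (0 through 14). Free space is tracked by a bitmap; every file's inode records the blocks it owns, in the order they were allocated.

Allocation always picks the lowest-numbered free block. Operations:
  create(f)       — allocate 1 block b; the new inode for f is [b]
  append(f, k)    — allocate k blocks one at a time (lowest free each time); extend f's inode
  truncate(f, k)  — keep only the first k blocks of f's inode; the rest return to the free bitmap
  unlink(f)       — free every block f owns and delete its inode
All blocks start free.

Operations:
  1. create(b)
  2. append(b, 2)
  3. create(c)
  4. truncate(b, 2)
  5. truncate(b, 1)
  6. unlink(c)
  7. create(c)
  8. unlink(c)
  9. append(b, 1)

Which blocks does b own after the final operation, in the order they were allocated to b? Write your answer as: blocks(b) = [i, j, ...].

  1. create(b)  ⇒  F..............  {b→[0]}
  2. append(b, 2)  ⇒  FFF............  {b→[0, 1, 2]}
  3. create(c)  ⇒  FFFF...........  {b→[0, 1, 2]; c→[3]}
  4. truncate(b, 2)  ⇒  FF.F...........  {b→[0, 1]; c→[3]}
  5. truncate(b, 1)  ⇒  F..F...........  {b→[0]; c→[3]}
  6. unlink(c)  ⇒  F..............  {b→[0]}
  7. create(c)  ⇒  FF.............  {b→[0]; c→[1]}
  8. unlink(c)  ⇒  F..............  {b→[0]}
  9. append(b, 1)  ⇒  FF.............  {b→[0, 1]}

blocks(b) = [0, 1]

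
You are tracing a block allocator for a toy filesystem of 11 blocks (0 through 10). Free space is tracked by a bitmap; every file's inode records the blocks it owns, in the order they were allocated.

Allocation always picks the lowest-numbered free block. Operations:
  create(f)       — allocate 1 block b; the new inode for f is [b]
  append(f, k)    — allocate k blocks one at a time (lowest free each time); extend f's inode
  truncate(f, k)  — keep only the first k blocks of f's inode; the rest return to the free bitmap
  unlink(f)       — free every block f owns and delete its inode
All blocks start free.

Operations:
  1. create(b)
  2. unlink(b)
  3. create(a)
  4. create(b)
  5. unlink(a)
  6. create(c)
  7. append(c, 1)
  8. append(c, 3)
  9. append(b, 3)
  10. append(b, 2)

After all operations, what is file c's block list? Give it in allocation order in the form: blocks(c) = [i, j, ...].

create(b): bitmap=F.......... | b=[0]
unlink(b): bitmap=........... | 
create(a): bitmap=F.......... | a=[0]
create(b): bitmap=FF......... | a=[0] b=[1]
unlink(a): bitmap=.F......... | b=[1]
create(c): bitmap=FF......... | b=[1] c=[0]
append(c, 1): bitmap=FFF........ | b=[1] c=[0, 2]
append(c, 3): bitmap=FFFFFF..... | b=[1] c=[0, 2, 3, 4, 5]
append(b, 3): bitmap=FFFFFFFFF.. | b=[1, 6, 7, 8] c=[0, 2, 3, 4, 5]
append(b, 2): bitmap=FFFFFFFFFFF | b=[1, 6, 7, 8, 9, 10] c=[0, 2, 3, 4, 5]

blocks(c) = [0, 2, 3, 4, 5]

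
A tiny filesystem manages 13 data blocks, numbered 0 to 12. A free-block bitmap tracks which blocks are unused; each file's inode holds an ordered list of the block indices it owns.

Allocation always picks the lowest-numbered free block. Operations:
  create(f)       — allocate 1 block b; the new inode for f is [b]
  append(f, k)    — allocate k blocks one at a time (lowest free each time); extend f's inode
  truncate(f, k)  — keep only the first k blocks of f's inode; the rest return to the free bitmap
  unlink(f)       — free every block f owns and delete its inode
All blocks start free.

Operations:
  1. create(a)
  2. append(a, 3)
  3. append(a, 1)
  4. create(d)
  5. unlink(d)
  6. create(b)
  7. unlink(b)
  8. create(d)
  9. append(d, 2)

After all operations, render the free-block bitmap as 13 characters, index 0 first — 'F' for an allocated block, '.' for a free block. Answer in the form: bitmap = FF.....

bitmap = FFFFFFFF.....

[1] create(a) — a=0 (map F............)
[2] append(a, 3) — a=0,1,2,3 (map FFFF.........)
[3] append(a, 1) — a=0,1,2,3,4 (map FFFFF........)
[4] create(d) — a=0,1,2,3,4 d=5 (map FFFFFF.......)
[5] unlink(d) — a=0,1,2,3,4 (map FFFFF........)
[6] create(b) — a=0,1,2,3,4 b=5 (map FFFFFF.......)
[7] unlink(b) — a=0,1,2,3,4 (map FFFFF........)
[8] create(d) — a=0,1,2,3,4 d=5 (map FFFFFF.......)
[9] append(d, 2) — a=0,1,2,3,4 d=5,6,7 (map FFFFFFFF.....)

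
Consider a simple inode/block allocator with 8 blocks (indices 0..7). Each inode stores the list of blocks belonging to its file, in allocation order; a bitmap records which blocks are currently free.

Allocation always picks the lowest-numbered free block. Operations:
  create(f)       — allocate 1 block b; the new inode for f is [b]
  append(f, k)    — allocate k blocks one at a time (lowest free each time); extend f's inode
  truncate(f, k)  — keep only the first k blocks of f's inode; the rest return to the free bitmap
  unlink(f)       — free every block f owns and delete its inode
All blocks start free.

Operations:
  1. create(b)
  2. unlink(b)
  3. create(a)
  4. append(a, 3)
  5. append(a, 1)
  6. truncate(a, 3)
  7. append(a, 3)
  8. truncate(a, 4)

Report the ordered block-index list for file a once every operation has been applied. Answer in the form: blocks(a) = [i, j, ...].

blocks(a) = [0, 1, 2, 3]

after create(b) → b:[0]  free=[F.......]
after unlink(b) →   free=[........]
after create(a) → a:[0]  free=[F.......]
after append(a, 3) → a:[0, 1, 2, 3]  free=[FFFF....]
after append(a, 1) → a:[0, 1, 2, 3, 4]  free=[FFFFF...]
after truncate(a, 3) → a:[0, 1, 2]  free=[FFF.....]
after append(a, 3) → a:[0, 1, 2, 3, 4, 5]  free=[FFFFFF..]
after truncate(a, 4) → a:[0, 1, 2, 3]  free=[FFFF....]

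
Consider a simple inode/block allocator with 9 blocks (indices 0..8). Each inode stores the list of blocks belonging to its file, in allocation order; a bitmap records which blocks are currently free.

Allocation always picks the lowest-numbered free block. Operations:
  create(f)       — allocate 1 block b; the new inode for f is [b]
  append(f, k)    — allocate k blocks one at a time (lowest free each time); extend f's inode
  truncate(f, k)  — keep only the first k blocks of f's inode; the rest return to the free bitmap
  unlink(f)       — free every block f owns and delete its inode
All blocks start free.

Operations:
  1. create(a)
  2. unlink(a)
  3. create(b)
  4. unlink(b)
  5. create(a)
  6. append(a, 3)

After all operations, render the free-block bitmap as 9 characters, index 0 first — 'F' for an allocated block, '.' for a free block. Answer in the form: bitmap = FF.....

after create(a) → a:[0]  free=[F........]
after unlink(a) →   free=[.........]
after create(b) → b:[0]  free=[F........]
after unlink(b) →   free=[.........]
after create(a) → a:[0]  free=[F........]
after append(a, 3) → a:[0, 1, 2, 3]  free=[FFFF.....]

bitmap = FFFF.....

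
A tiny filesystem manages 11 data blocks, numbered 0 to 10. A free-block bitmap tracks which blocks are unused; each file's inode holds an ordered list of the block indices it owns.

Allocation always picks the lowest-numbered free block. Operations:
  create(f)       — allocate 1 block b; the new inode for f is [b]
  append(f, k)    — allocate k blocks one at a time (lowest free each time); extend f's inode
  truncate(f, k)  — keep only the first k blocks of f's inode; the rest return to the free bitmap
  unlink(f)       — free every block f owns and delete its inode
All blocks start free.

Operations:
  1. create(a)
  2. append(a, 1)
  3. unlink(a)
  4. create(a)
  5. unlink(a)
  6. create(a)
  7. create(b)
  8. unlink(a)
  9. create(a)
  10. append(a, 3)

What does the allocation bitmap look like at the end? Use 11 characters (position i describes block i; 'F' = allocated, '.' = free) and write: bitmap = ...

create(a): bitmap=F.......... | a=[0]
append(a, 1): bitmap=FF......... | a=[0, 1]
unlink(a): bitmap=........... | 
create(a): bitmap=F.......... | a=[0]
unlink(a): bitmap=........... | 
create(a): bitmap=F.......... | a=[0]
create(b): bitmap=FF......... | a=[0] b=[1]
unlink(a): bitmap=.F......... | b=[1]
create(a): bitmap=FF......... | a=[0] b=[1]
append(a, 3): bitmap=FFFFF...... | a=[0, 2, 3, 4] b=[1]

bitmap = FFFFF......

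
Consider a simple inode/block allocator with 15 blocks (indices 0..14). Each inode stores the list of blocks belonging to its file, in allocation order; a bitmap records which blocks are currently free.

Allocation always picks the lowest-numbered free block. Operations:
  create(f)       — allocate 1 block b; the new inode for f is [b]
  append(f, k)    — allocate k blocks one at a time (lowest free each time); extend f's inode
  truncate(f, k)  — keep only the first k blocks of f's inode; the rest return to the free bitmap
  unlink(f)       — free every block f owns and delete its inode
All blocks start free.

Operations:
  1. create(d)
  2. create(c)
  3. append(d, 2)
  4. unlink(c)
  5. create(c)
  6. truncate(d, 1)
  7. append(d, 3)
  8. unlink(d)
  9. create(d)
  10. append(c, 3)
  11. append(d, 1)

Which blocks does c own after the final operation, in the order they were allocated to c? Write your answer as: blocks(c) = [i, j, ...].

after create(d) → d:[0]  free=[F..............]
after create(c) → c:[1], d:[0]  free=[FF.............]
after append(d, 2) → c:[1], d:[0, 2, 3]  free=[FFFF...........]
after unlink(c) → d:[0, 2, 3]  free=[F.FF...........]
after create(c) → c:[1], d:[0, 2, 3]  free=[FFFF...........]
after truncate(d, 1) → c:[1], d:[0]  free=[FF.............]
after append(d, 3) → c:[1], d:[0, 2, 3, 4]  free=[FFFFF..........]
after unlink(d) → c:[1]  free=[.F.............]
after create(d) → c:[1], d:[0]  free=[FF.............]
after append(c, 3) → c:[1, 2, 3, 4], d:[0]  free=[FFFFF..........]
after append(d, 1) → c:[1, 2, 3, 4], d:[0, 5]  free=[FFFFFF.........]

blocks(c) = [1, 2, 3, 4]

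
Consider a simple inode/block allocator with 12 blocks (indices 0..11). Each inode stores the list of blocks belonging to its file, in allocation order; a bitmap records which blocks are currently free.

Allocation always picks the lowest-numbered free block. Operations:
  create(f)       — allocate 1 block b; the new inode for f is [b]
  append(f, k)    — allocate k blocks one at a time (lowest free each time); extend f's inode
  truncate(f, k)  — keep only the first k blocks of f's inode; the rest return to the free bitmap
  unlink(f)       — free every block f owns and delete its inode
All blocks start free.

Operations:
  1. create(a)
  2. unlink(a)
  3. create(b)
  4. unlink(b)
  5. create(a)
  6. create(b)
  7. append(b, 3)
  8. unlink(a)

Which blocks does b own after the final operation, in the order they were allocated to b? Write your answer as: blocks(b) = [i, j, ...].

[1] create(a) — a=0 (map F...........)
[2] unlink(a) —  (map ............)
[3] create(b) — b=0 (map F...........)
[4] unlink(b) —  (map ............)
[5] create(a) — a=0 (map F...........)
[6] create(b) — a=0 b=1 (map FF..........)
[7] append(b, 3) — a=0 b=1,2,3,4 (map FFFFF.......)
[8] unlink(a) — b=1,2,3,4 (map .FFFF.......)

blocks(b) = [1, 2, 3, 4]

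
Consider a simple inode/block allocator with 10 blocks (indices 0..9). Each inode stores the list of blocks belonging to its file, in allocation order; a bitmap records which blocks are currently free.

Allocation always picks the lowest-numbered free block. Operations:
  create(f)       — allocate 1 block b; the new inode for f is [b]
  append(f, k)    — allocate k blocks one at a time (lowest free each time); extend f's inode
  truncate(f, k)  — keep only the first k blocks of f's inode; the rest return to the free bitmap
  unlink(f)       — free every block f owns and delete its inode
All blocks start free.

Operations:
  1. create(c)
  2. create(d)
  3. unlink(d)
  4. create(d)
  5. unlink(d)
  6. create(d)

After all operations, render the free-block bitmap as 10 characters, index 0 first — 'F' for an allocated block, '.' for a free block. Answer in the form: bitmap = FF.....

  1. create(c)  ⇒  F.........  {c→[0]}
  2. create(d)  ⇒  FF........  {c→[0]; d→[1]}
  3. unlink(d)  ⇒  F.........  {c→[0]}
  4. create(d)  ⇒  FF........  {c→[0]; d→[1]}
  5. unlink(d)  ⇒  F.........  {c→[0]}
  6. create(d)  ⇒  FF........  {c→[0]; d→[1]}

bitmap = FF........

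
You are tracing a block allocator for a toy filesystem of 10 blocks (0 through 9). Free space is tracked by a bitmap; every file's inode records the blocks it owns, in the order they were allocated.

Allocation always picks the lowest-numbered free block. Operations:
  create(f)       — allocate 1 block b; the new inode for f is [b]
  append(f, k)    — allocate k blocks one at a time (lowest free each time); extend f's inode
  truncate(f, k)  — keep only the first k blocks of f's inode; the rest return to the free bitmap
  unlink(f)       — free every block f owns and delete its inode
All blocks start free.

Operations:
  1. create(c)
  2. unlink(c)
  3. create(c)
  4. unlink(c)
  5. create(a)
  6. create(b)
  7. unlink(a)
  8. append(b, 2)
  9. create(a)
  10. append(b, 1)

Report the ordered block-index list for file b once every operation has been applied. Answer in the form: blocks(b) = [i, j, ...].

blocks(b) = [1, 0, 2, 4]

  1. create(c)  ⇒  F.........  {c→[0]}
  2. unlink(c)  ⇒  ..........  {}
  3. create(c)  ⇒  F.........  {c→[0]}
  4. unlink(c)  ⇒  ..........  {}
  5. create(a)  ⇒  F.........  {a→[0]}
  6. create(b)  ⇒  FF........  {a→[0]; b→[1]}
  7. unlink(a)  ⇒  .F........  {b→[1]}
  8. append(b, 2)  ⇒  FFF.......  {b→[1, 0, 2]}
  9. create(a)  ⇒  FFFF......  {a→[3]; b→[1, 0, 2]}
  10. append(b, 1)  ⇒  FFFFF.....  {a→[3]; b→[1, 0, 2, 4]}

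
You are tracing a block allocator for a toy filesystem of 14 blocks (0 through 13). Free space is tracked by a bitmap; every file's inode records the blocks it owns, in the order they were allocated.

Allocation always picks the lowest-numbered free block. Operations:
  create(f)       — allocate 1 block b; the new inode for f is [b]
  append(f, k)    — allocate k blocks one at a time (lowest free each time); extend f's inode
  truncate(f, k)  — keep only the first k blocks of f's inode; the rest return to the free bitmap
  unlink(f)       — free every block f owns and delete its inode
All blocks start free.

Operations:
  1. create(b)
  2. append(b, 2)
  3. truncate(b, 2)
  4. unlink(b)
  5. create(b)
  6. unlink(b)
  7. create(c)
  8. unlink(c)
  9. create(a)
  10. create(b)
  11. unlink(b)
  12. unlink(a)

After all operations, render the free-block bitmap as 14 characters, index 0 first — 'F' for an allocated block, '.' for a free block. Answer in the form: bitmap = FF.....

bitmap = ..............

[1] create(b) — b=0 (map F.............)
[2] append(b, 2) — b=0,1,2 (map FFF...........)
[3] truncate(b, 2) — b=0,1 (map FF............)
[4] unlink(b) —  (map ..............)
[5] create(b) — b=0 (map F.............)
[6] unlink(b) —  (map ..............)
[7] create(c) — c=0 (map F.............)
[8] unlink(c) —  (map ..............)
[9] create(a) — a=0 (map F.............)
[10] create(b) — a=0 b=1 (map FF............)
[11] unlink(b) — a=0 (map F.............)
[12] unlink(a) —  (map ..............)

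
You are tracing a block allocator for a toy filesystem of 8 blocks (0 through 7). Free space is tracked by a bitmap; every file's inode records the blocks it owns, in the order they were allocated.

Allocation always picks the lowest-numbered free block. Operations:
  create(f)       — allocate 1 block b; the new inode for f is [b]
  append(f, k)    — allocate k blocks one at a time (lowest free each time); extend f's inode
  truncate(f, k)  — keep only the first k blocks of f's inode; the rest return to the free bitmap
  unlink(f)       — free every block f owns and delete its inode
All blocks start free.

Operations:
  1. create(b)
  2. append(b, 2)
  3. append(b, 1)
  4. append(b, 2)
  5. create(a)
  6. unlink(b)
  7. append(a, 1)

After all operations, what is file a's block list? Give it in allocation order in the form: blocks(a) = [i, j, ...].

after create(b) → b:[0]  free=[F.......]
after append(b, 2) → b:[0, 1, 2]  free=[FFF.....]
after append(b, 1) → b:[0, 1, 2, 3]  free=[FFFF....]
after append(b, 2) → b:[0, 1, 2, 3, 4, 5]  free=[FFFFFF..]
after create(a) → a:[6], b:[0, 1, 2, 3, 4, 5]  free=[FFFFFFF.]
after unlink(b) → a:[6]  free=[......F.]
after append(a, 1) → a:[6, 0]  free=[F.....F.]

blocks(a) = [6, 0]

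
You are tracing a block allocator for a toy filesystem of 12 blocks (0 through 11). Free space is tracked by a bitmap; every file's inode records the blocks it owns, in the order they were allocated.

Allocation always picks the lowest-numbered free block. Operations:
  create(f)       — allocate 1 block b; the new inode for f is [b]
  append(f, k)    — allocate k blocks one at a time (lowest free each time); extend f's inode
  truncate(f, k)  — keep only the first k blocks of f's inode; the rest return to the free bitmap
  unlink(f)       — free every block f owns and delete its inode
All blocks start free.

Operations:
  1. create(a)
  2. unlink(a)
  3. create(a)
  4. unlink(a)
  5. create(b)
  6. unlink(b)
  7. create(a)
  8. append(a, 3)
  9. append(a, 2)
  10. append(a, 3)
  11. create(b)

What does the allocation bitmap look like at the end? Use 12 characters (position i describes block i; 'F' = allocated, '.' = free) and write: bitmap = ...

bitmap = FFFFFFFFFF..

after create(a) → a:[0]  free=[F...........]
after unlink(a) →   free=[............]
after create(a) → a:[0]  free=[F...........]
after unlink(a) →   free=[............]
after create(b) → b:[0]  free=[F...........]
after unlink(b) →   free=[............]
after create(a) → a:[0]  free=[F...........]
after append(a, 3) → a:[0, 1, 2, 3]  free=[FFFF........]
after append(a, 2) → a:[0, 1, 2, 3, 4, 5]  free=[FFFFFF......]
after append(a, 3) → a:[0, 1, 2, 3, 4, 5, 6, 7, 8]  free=[FFFFFFFFF...]
after create(b) → a:[0, 1, 2, 3, 4, 5, 6, 7, 8], b:[9]  free=[FFFFFFFFFF..]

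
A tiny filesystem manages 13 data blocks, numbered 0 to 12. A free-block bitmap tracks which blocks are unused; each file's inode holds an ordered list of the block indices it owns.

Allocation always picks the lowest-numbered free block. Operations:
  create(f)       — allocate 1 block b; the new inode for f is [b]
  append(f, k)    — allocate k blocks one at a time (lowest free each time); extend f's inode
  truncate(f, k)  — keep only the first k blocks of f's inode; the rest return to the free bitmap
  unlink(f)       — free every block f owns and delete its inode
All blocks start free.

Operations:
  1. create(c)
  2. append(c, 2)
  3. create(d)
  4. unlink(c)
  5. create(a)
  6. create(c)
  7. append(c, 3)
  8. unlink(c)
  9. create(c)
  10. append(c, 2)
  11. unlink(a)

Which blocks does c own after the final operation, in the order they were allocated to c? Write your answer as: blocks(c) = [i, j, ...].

blocks(c) = [1, 2, 4]

  1. create(c)  ⇒  F............  {c→[0]}
  2. append(c, 2)  ⇒  FFF..........  {c→[0, 1, 2]}
  3. create(d)  ⇒  FFFF.........  {c→[0, 1, 2]; d→[3]}
  4. unlink(c)  ⇒  ...F.........  {d→[3]}
  5. create(a)  ⇒  F..F.........  {a→[0]; d→[3]}
  6. create(c)  ⇒  FF.F.........  {a→[0]; c→[1]; d→[3]}
  7. append(c, 3)  ⇒  FFFFFF.......  {a→[0]; c→[1, 2, 4, 5]; d→[3]}
  8. unlink(c)  ⇒  F..F.........  {a→[0]; d→[3]}
  9. create(c)  ⇒  FF.F.........  {a→[0]; c→[1]; d→[3]}
  10. append(c, 2)  ⇒  FFFFF........  {a→[0]; c→[1, 2, 4]; d→[3]}
  11. unlink(a)  ⇒  .FFFF........  {c→[1, 2, 4]; d→[3]}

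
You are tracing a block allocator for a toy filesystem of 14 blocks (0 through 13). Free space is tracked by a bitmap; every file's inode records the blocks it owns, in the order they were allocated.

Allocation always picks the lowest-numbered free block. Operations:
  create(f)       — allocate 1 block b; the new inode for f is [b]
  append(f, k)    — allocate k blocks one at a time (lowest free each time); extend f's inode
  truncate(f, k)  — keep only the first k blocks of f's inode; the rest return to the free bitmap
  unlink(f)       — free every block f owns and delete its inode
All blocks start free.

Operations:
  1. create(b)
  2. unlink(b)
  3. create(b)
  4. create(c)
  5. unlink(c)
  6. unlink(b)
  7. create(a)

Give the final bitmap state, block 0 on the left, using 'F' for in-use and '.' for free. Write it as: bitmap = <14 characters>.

bitmap = F.............

after create(b) → b:[0]  free=[F.............]
after unlink(b) →   free=[..............]
after create(b) → b:[0]  free=[F.............]
after create(c) → b:[0], c:[1]  free=[FF............]
after unlink(c) → b:[0]  free=[F.............]
after unlink(b) →   free=[..............]
after create(a) → a:[0]  free=[F.............]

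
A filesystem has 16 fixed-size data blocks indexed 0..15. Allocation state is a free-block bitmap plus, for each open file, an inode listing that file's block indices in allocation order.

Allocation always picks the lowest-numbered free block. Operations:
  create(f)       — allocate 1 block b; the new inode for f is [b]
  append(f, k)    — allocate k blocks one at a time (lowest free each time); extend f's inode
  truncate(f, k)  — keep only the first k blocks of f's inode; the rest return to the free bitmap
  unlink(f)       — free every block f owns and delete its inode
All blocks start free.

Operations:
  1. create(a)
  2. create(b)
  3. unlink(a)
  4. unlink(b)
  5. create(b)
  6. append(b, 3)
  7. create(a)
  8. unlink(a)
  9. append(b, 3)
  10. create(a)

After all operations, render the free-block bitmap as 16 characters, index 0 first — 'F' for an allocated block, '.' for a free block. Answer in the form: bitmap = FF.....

bitmap = FFFFFFFF........

  1. create(a)  ⇒  F...............  {a→[0]}
  2. create(b)  ⇒  FF..............  {a→[0]; b→[1]}
  3. unlink(a)  ⇒  .F..............  {b→[1]}
  4. unlink(b)  ⇒  ................  {}
  5. create(b)  ⇒  F...............  {b→[0]}
  6. append(b, 3)  ⇒  FFFF............  {b→[0, 1, 2, 3]}
  7. create(a)  ⇒  FFFFF...........  {a→[4]; b→[0, 1, 2, 3]}
  8. unlink(a)  ⇒  FFFF............  {b→[0, 1, 2, 3]}
  9. append(b, 3)  ⇒  FFFFFFF.........  {b→[0, 1, 2, 3, 4, 5, 6]}
  10. create(a)  ⇒  FFFFFFFF........  {a→[7]; b→[0, 1, 2, 3, 4, 5, 6]}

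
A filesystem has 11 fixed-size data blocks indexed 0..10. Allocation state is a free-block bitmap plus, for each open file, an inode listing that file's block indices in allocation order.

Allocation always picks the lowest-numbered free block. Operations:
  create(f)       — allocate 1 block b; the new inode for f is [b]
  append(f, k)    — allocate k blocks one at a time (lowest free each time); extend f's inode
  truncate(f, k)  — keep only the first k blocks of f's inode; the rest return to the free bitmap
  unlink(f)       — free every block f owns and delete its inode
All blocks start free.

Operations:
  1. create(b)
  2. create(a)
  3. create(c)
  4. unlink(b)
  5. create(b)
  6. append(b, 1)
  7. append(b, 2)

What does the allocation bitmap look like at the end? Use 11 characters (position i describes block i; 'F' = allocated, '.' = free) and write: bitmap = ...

bitmap = FFFFFF.....

  1. create(b)  ⇒  F..........  {b→[0]}
  2. create(a)  ⇒  FF.........  {a→[1]; b→[0]}
  3. create(c)  ⇒  FFF........  {a→[1]; b→[0]; c→[2]}
  4. unlink(b)  ⇒  .FF........  {a→[1]; c→[2]}
  5. create(b)  ⇒  FFF........  {a→[1]; b→[0]; c→[2]}
  6. append(b, 1)  ⇒  FFFF.......  {a→[1]; b→[0, 3]; c→[2]}
  7. append(b, 2)  ⇒  FFFFFF.....  {a→[1]; b→[0, 3, 4, 5]; c→[2]}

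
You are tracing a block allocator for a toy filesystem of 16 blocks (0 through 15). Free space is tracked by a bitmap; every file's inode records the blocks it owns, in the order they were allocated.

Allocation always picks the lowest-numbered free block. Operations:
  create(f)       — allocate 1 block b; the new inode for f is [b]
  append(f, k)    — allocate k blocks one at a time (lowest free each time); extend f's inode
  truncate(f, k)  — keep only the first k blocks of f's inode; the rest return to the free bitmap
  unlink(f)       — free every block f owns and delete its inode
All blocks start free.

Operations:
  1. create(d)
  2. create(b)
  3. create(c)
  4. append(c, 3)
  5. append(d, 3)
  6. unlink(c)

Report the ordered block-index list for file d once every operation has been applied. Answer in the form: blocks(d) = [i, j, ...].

blocks(d) = [0, 6, 7, 8]

after create(d) → d:[0]  free=[F...............]
after create(b) → b:[1], d:[0]  free=[FF..............]
after create(c) → b:[1], c:[2], d:[0]  free=[FFF.............]
after append(c, 3) → b:[1], c:[2, 3, 4, 5], d:[0]  free=[FFFFFF..........]
after append(d, 3) → b:[1], c:[2, 3, 4, 5], d:[0, 6, 7, 8]  free=[FFFFFFFFF.......]
after unlink(c) → b:[1], d:[0, 6, 7, 8]  free=[FF....FFF.......]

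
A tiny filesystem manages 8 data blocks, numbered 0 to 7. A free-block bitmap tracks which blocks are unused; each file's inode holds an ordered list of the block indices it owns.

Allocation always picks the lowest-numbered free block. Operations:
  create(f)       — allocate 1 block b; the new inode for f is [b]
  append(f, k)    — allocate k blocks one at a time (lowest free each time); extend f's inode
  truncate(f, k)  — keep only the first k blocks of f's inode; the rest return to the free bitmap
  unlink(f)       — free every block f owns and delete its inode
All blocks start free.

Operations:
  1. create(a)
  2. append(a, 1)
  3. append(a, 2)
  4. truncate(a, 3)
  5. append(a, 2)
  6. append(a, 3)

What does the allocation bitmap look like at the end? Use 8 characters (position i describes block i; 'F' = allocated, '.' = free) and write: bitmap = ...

bitmap = FFFFFFFF

[1] create(a) — a=0 (map F.......)
[2] append(a, 1) — a=0,1 (map FF......)
[3] append(a, 2) — a=0,1,2,3 (map FFFF....)
[4] truncate(a, 3) — a=0,1,2 (map FFF.....)
[5] append(a, 2) — a=0,1,2,3,4 (map FFFFF...)
[6] append(a, 3) — a=0,1,2,3,4,5,6,7 (map FFFFFFFF)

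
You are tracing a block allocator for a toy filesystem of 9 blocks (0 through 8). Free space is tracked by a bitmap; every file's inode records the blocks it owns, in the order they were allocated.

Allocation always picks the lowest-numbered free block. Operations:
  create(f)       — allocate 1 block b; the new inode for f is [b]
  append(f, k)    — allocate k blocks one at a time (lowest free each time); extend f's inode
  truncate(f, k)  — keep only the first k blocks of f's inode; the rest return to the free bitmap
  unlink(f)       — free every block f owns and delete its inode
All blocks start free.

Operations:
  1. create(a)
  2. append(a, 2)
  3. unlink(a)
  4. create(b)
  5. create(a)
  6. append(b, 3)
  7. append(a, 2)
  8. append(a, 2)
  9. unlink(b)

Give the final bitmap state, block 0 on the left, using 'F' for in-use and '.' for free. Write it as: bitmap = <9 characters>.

after create(a) → a:[0]  free=[F........]
after append(a, 2) → a:[0, 1, 2]  free=[FFF......]
after unlink(a) →   free=[.........]
after create(b) → b:[0]  free=[F........]
after create(a) → a:[1], b:[0]  free=[FF.......]
after append(b, 3) → a:[1], b:[0, 2, 3, 4]  free=[FFFFF....]
after append(a, 2) → a:[1, 5, 6], b:[0, 2, 3, 4]  free=[FFFFFFF..]
after append(a, 2) → a:[1, 5, 6, 7, 8], b:[0, 2, 3, 4]  free=[FFFFFFFFF]
after unlink(b) → a:[1, 5, 6, 7, 8]  free=[.F...FFFF]

bitmap = .F...FFFF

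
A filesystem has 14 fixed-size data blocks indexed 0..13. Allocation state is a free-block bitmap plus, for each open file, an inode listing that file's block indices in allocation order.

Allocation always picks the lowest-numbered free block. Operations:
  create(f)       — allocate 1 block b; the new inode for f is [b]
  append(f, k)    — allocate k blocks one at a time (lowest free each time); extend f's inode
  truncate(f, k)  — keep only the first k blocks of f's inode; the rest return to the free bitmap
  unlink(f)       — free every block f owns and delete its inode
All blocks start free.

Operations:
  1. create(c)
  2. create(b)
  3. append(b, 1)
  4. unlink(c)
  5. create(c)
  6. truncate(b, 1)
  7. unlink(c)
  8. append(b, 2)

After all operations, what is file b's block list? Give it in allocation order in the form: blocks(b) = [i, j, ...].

create(c): bitmap=F............. | c=[0]
create(b): bitmap=FF............ | b=[1] c=[0]
append(b, 1): bitmap=FFF........... | b=[1, 2] c=[0]
unlink(c): bitmap=.FF........... | b=[1, 2]
create(c): bitmap=FFF........... | b=[1, 2] c=[0]
truncate(b, 1): bitmap=FF............ | b=[1] c=[0]
unlink(c): bitmap=.F............ | b=[1]
append(b, 2): bitmap=FFF........... | b=[1, 0, 2]

blocks(b) = [1, 0, 2]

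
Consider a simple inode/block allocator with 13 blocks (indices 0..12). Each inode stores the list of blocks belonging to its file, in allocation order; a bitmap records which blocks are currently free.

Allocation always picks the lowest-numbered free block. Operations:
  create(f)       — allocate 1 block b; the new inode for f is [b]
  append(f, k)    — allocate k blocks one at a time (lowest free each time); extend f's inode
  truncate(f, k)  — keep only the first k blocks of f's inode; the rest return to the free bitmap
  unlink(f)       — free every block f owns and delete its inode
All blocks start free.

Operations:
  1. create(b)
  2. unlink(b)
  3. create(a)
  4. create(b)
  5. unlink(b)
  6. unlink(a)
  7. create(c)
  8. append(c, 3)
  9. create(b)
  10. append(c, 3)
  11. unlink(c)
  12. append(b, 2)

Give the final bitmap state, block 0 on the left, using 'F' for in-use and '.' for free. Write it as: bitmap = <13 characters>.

bitmap = FF..F........

create(b): bitmap=F............ | b=[0]
unlink(b): bitmap=............. | 
create(a): bitmap=F............ | a=[0]
create(b): bitmap=FF........... | a=[0] b=[1]
unlink(b): bitmap=F............ | a=[0]
unlink(a): bitmap=............. | 
create(c): bitmap=F............ | c=[0]
append(c, 3): bitmap=FFFF......... | c=[0, 1, 2, 3]
create(b): bitmap=FFFFF........ | b=[4] c=[0, 1, 2, 3]
append(c, 3): bitmap=FFFFFFFF..... | b=[4] c=[0, 1, 2, 3, 5, 6, 7]
unlink(c): bitmap=....F........ | b=[4]
append(b, 2): bitmap=FF..F........ | b=[4, 0, 1]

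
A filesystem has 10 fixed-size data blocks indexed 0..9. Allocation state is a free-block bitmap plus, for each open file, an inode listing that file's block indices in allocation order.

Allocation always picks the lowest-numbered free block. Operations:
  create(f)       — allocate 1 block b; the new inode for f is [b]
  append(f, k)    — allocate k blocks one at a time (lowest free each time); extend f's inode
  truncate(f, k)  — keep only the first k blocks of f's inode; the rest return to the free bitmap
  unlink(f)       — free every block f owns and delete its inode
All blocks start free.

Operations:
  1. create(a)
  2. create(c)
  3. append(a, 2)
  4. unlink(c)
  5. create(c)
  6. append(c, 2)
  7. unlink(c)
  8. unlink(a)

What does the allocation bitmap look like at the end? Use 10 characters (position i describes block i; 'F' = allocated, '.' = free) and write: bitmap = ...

bitmap = ..........

after create(a) → a:[0]  free=[F.........]
after create(c) → a:[0], c:[1]  free=[FF........]
after append(a, 2) → a:[0, 2, 3], c:[1]  free=[FFFF......]
after unlink(c) → a:[0, 2, 3]  free=[F.FF......]
after create(c) → a:[0, 2, 3], c:[1]  free=[FFFF......]
after append(c, 2) → a:[0, 2, 3], c:[1, 4, 5]  free=[FFFFFF....]
after unlink(c) → a:[0, 2, 3]  free=[F.FF......]
after unlink(a) →   free=[..........]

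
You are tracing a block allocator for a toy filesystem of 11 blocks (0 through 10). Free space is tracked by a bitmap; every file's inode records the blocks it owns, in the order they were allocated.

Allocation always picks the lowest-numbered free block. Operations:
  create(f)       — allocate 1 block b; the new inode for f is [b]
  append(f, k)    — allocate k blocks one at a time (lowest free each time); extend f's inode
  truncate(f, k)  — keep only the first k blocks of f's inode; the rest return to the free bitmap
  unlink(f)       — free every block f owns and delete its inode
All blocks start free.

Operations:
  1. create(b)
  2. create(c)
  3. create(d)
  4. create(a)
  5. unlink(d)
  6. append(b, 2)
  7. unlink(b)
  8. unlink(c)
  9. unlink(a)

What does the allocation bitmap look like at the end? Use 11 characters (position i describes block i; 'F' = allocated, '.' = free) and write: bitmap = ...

bitmap = ...........

create(b): bitmap=F.......... | b=[0]
create(c): bitmap=FF......... | b=[0] c=[1]
create(d): bitmap=FFF........ | b=[0] c=[1] d=[2]
create(a): bitmap=FFFF....... | a=[3] b=[0] c=[1] d=[2]
unlink(d): bitmap=FF.F....... | a=[3] b=[0] c=[1]
append(b, 2): bitmap=FFFFF...... | a=[3] b=[0, 2, 4] c=[1]
unlink(b): bitmap=.F.F....... | a=[3] c=[1]
unlink(c): bitmap=...F....... | a=[3]
unlink(a): bitmap=........... | 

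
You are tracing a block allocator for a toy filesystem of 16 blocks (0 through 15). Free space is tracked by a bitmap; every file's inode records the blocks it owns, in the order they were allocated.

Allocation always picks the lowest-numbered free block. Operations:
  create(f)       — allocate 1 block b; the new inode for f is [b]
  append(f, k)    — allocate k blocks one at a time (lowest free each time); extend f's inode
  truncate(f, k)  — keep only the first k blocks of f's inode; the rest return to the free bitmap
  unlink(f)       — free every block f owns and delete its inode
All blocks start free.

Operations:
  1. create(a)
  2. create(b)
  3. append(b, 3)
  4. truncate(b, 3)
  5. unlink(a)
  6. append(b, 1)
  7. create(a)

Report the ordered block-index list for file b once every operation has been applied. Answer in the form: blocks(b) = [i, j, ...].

  1. create(a)  ⇒  F...............  {a→[0]}
  2. create(b)  ⇒  FF..............  {a→[0]; b→[1]}
  3. append(b, 3)  ⇒  FFFFF...........  {a→[0]; b→[1, 2, 3, 4]}
  4. truncate(b, 3)  ⇒  FFFF............  {a→[0]; b→[1, 2, 3]}
  5. unlink(a)  ⇒  .FFF............  {b→[1, 2, 3]}
  6. append(b, 1)  ⇒  FFFF............  {b→[1, 2, 3, 0]}
  7. create(a)  ⇒  FFFFF...........  {a→[4]; b→[1, 2, 3, 0]}

blocks(b) = [1, 2, 3, 0]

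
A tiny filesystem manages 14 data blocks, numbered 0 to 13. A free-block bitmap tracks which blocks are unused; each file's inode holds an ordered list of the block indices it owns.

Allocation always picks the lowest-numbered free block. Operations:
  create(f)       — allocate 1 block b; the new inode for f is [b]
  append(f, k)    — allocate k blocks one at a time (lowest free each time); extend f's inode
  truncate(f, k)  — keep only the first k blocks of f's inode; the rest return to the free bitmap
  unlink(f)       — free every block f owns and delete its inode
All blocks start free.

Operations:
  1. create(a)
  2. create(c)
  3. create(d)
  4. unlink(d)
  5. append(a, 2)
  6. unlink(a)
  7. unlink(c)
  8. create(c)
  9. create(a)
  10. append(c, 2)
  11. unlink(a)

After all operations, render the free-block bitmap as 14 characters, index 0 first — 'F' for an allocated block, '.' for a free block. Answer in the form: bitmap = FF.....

bitmap = F.FF..........

[1] create(a) — a=0 (map F.............)
[2] create(c) — a=0 c=1 (map FF............)
[3] create(d) — a=0 c=1 d=2 (map FFF...........)
[4] unlink(d) — a=0 c=1 (map FF............)
[5] append(a, 2) — a=0,2,3 c=1 (map FFFF..........)
[6] unlink(a) — c=1 (map .F............)
[7] unlink(c) —  (map ..............)
[8] create(c) — c=0 (map F.............)
[9] create(a) — a=1 c=0 (map FF............)
[10] append(c, 2) — a=1 c=0,2,3 (map FFFF..........)
[11] unlink(a) — c=0,2,3 (map F.FF..........)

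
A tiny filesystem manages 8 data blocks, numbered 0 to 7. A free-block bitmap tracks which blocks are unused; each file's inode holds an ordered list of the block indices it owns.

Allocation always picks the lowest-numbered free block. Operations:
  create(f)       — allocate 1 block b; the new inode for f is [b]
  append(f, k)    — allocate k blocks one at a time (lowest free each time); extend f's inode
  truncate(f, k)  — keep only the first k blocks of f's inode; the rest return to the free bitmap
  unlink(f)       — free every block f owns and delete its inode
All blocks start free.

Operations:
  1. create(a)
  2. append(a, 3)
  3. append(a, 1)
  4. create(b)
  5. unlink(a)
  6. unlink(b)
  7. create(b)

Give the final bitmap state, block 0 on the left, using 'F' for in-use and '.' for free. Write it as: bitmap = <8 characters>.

bitmap = F.......

after create(a) → a:[0]  free=[F.......]
after append(a, 3) → a:[0, 1, 2, 3]  free=[FFFF....]
after append(a, 1) → a:[0, 1, 2, 3, 4]  free=[FFFFF...]
after create(b) → a:[0, 1, 2, 3, 4], b:[5]  free=[FFFFFF..]
after unlink(a) → b:[5]  free=[.....F..]
after unlink(b) →   free=[........]
after create(b) → b:[0]  free=[F.......]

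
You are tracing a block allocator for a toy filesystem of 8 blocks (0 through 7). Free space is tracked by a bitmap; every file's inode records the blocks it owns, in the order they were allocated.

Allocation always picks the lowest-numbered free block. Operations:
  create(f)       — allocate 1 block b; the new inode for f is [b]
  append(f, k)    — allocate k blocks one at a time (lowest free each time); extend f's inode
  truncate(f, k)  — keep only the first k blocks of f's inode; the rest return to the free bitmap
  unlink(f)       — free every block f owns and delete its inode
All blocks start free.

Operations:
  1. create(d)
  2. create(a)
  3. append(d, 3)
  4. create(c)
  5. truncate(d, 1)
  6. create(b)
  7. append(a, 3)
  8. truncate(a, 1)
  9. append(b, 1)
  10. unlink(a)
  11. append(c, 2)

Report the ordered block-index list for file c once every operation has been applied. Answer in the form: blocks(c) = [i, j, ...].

blocks(c) = [5, 1, 4]

create(d): bitmap=F....... | d=[0]
create(a): bitmap=FF...... | a=[1] d=[0]
append(d, 3): bitmap=FFFFF... | a=[1] d=[0, 2, 3, 4]
create(c): bitmap=FFFFFF.. | a=[1] c=[5] d=[0, 2, 3, 4]
truncate(d, 1): bitmap=FF...F.. | a=[1] c=[5] d=[0]
create(b): bitmap=FFF..F.. | a=[1] b=[2] c=[5] d=[0]
append(a, 3): bitmap=FFFFFFF. | a=[1, 3, 4, 6] b=[2] c=[5] d=[0]
truncate(a, 1): bitmap=FFF..F.. | a=[1] b=[2] c=[5] d=[0]
append(b, 1): bitmap=FFFF.F.. | a=[1] b=[2, 3] c=[5] d=[0]
unlink(a): bitmap=F.FF.F.. | b=[2, 3] c=[5] d=[0]
append(c, 2): bitmap=FFFFFF.. | b=[2, 3] c=[5, 1, 4] d=[0]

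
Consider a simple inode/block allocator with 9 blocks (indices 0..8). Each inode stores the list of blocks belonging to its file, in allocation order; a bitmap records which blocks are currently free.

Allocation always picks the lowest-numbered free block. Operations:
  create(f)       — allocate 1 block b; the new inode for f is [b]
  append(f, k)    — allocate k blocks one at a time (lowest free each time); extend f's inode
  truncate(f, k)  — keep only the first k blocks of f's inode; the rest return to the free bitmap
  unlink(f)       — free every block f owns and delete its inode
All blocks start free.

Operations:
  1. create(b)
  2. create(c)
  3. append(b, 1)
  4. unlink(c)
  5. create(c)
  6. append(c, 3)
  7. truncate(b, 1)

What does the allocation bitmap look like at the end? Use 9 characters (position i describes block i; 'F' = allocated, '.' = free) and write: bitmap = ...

bitmap = FF.FFF...

create(b): bitmap=F........ | b=[0]
create(c): bitmap=FF....... | b=[0] c=[1]
append(b, 1): bitmap=FFF...... | b=[0, 2] c=[1]
unlink(c): bitmap=F.F...... | b=[0, 2]
create(c): bitmap=FFF...... | b=[0, 2] c=[1]
append(c, 3): bitmap=FFFFFF... | b=[0, 2] c=[1, 3, 4, 5]
truncate(b, 1): bitmap=FF.FFF... | b=[0] c=[1, 3, 4, 5]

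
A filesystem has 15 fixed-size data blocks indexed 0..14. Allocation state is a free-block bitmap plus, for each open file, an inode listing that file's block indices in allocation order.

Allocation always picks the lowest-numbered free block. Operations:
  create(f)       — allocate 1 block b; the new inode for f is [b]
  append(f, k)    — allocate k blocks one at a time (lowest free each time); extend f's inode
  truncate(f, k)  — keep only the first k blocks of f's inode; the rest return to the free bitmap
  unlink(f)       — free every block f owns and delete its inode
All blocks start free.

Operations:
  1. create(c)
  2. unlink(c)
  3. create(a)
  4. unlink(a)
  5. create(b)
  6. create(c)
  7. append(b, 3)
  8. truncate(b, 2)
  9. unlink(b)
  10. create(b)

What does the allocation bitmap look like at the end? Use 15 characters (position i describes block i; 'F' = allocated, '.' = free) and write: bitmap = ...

bitmap = FF.............

[1] create(c) — c=0 (map F..............)
[2] unlink(c) —  (map ...............)
[3] create(a) — a=0 (map F..............)
[4] unlink(a) —  (map ...............)
[5] create(b) — b=0 (map F..............)
[6] create(c) — b=0 c=1 (map FF.............)
[7] append(b, 3) — b=0,2,3,4 c=1 (map FFFFF..........)
[8] truncate(b, 2) — b=0,2 c=1 (map FFF............)
[9] unlink(b) — c=1 (map .F.............)
[10] create(b) — b=0 c=1 (map FF.............)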